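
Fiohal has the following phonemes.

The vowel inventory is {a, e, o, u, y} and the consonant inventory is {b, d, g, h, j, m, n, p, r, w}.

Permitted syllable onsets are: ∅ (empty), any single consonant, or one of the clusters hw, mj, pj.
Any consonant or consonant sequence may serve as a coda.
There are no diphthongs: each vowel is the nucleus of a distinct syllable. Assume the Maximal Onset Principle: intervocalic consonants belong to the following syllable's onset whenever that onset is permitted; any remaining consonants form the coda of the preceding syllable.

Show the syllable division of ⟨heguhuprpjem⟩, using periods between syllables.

Vowels present: e, u, u, e; each is a nucleus, giving 4 syllables.
Between /e/ (V1) and /u/ (V2): /g/ is a single consonant, so it becomes the next onset.
Between /u/ (V2) and /u/ (V3): just /h/ — single C goes to the following onset.
Between /u/ (V3) and /e/ (V4): /prpj/ — longest licit onset from the right is /pj/, leaving /pr/ as coda.

he.gu.hupr.pjem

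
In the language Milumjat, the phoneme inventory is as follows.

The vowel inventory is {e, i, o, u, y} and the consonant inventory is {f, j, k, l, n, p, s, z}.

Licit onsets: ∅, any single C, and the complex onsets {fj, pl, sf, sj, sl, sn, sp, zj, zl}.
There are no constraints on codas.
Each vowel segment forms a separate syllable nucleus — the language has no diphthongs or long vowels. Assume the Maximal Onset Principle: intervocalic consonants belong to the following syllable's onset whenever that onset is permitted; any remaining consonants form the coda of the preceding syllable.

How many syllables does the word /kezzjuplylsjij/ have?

Vowels present: e, u, y, i; each is a nucleus, giving 4 syllables.

4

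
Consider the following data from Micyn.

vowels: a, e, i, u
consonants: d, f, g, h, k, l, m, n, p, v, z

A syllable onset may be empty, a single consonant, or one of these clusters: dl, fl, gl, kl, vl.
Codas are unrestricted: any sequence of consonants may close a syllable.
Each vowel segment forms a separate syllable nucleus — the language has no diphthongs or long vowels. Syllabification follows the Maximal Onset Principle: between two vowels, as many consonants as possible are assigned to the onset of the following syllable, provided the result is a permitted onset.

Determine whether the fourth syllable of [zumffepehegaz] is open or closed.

The vowels are u, e, e, e, a — 5 nuclei, so 5 syllables.
σ1/σ2 boundary: /mff/ splits as /mf/ + /f/ (/f/ is the longest suffix that is a licit onset).
σ2/σ3 boundary: /p/ → onset of the next syllable (single consonants are always licit onsets).
σ3/σ4 boundary: just /h/ — single C goes to the following onset.
σ4/σ5 boundary: just /g/ — single C goes to the following onset.
So the parse is zumf.fe.pe.he.gaz.
Syllable 4 is /he/; it ends in its nucleus with no coda, so it is open.

open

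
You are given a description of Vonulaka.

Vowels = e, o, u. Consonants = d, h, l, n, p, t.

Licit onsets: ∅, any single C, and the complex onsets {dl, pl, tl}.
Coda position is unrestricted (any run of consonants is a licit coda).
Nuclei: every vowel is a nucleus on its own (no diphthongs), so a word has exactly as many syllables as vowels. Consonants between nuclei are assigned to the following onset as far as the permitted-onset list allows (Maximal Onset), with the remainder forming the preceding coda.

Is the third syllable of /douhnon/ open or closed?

Vowels present: o, u, o; each is a nucleus, giving 3 syllables.
/o…u/ gap (V1→V2): no consonants, so the boundary falls immediately after /o/.
/u…o/ gap (V2→V3): /hn/ — longest licit onset from the right is /n/, leaving /h/ as coda.
Syllabification: do.uh.non.
Syllable 3 is /non/ with coda /n/, so it is closed.

closed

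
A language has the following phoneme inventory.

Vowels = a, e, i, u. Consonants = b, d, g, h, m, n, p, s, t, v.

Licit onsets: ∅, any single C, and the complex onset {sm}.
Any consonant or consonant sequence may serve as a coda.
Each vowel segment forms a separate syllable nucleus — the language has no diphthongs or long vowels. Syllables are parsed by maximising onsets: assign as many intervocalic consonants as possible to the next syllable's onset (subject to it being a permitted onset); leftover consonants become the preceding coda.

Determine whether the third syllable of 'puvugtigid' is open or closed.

open

Nuclei (vowels): u, u, i, i → 4 syllables.
/u…u/ gap (V1→V2): /v/ is a single consonant, so it becomes the next onset.
/u…i/ gap (V2→V3): /gt/ splits as /g/ + /t/ (/t/ is the longest suffix that is a licit onset).
/i…i/ gap (V3→V4): /g/ → onset of the next syllable (single consonants are always licit onsets).
Syllabification: pu.vug.ti.gid.
Syllable 3 is /ti/; it ends in its nucleus with no coda, so it is open.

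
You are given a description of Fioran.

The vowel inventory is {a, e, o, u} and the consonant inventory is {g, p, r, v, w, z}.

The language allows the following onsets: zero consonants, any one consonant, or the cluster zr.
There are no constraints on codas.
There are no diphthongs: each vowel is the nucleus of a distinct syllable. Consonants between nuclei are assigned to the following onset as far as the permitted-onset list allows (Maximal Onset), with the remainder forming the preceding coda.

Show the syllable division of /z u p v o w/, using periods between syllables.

zup.vow

Vowels present: u, o; each is a nucleus, giving 2 syllables.
Between /u/ (V1) and /o/ (V2): /pv/ splits as /p/ + /v/ (/v/ is the longest suffix that is a licit onset).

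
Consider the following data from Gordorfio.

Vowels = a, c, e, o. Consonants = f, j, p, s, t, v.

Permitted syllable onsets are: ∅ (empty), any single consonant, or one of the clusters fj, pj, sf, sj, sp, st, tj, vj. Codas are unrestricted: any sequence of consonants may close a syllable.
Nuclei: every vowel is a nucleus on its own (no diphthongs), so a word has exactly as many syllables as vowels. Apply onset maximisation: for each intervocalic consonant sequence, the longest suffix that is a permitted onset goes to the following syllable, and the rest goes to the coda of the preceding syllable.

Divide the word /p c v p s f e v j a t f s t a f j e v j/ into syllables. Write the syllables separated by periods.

Nuclei (vowels): c, e, a, a, e → 5 syllables.
/c…e/ gap (V1→V2): /vpsf/ — longest licit onset from the right is /sf/, leaving /vp/ as coda.
/e…a/ gap (V2→V3): /vj/ — entire cluster is a permitted onset → onset /vj/, coda ∅.
/a…a/ gap (V3→V4): /tfst/ — longest licit onset from the right is /st/, leaving /tf/ as coda.
/a…e/ gap (V4→V5): /fj/ is a licit onset in full, so it all attaches to the next syllable.

pcvp.sfe.vjatf.sta.fjevj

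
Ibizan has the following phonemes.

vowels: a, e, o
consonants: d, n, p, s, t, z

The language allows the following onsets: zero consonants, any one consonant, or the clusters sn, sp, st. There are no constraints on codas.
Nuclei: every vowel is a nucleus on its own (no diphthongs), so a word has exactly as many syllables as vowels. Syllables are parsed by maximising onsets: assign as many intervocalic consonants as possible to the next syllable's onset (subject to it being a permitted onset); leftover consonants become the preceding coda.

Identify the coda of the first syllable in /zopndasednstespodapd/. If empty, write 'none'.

pn

Nuclei (vowels): o, a, e, e, o, a → 6 syllables.
/o…a/ gap (V1→V2): /pnd/ splits as /pn/ + /d/ (/d/ is the longest suffix that is a licit onset).
/a…e/ gap (V2→V3): /s/ → onset of the next syllable (single consonants are always licit onsets).
/e…e/ gap (V3→V4): /dnst/; trying suffixes from longest down, /st/ is the first permitted one, so coda /dn/ | onset /st/.
/e…o/ gap (V4→V5): cluster /sp/ — /sp/ is itself a permitted onset, so the whole cluster goes right; preceding coda = ∅.
/o…a/ gap (V5→V6): just /d/ — single C goes to the following onset.
So the parse is zopn.da.sedn.ste.spo.dapd.
Syllable 1 is /zopn/: onset /z/, nucleus /o/, coda /pn/.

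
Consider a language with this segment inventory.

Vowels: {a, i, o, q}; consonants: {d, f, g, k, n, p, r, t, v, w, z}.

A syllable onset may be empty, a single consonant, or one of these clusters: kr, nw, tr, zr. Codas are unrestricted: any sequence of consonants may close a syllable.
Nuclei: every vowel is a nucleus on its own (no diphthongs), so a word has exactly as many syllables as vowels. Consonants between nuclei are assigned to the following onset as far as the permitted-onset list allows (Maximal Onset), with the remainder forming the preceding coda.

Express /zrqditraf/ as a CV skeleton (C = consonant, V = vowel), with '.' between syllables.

Nuclei (vowels): q, i, a → 3 syllables.
V1 /q/ – V2 /i/: just /d/ — single C goes to the following onset.
V2 /i/ – V3 /a/: cluster /tr/ — /tr/ is itself a permitted onset, so the whole cluster goes right; preceding coda = ∅.
Result: zrq.di.traf.
Mapping each syllable to C/V: /zrq/ → CCV, /di/ → CV, /traf/ → CCVC.

CCV.CV.CCVC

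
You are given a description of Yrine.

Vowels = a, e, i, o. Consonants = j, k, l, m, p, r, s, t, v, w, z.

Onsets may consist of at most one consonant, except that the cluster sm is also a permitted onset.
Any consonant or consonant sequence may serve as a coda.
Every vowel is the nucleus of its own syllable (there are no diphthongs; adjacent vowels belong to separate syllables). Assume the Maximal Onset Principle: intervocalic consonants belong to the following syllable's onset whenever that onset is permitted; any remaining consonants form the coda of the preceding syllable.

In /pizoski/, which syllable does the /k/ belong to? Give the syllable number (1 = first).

Nuclei (vowels): i, o, i → 3 syllables.
Between /i/ (V1) and /o/ (V2): /z/ is a single consonant, so it becomes the next onset.
Between /o/ (V2) and /i/ (V3): cluster /sk/ — the longest permitted-onset suffix is /k/; onset = /k/, preceding coda = /s/.
Syllabification: pi.zos.ki.
The /k/ is in the onset of syllable 3 (/ki/).

3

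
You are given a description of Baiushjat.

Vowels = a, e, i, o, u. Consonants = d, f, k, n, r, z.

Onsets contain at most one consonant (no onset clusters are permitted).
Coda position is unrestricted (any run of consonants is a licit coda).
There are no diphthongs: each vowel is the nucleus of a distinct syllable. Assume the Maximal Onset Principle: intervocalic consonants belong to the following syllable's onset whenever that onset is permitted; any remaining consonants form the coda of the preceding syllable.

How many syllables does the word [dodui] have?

The vowels are o, u, i — 3 nuclei, so 3 syllables.

3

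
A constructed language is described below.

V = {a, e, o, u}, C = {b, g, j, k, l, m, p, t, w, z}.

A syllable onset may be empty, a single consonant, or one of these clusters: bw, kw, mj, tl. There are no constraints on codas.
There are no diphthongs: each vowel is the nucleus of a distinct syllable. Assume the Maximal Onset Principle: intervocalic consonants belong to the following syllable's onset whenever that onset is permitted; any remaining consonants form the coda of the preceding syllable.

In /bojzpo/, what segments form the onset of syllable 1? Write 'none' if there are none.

Vowels present: o, o; each is a nucleus, giving 2 syllables.
σ1/σ2 boundary: /jzp/; trying suffixes from longest down, /p/ is the first permitted one, so coda /jz/ | onset /p/.
Result: bojz.po.
Syllable 1 is /bojz/: onset /b/, nucleus /o/, coda /jz/.

b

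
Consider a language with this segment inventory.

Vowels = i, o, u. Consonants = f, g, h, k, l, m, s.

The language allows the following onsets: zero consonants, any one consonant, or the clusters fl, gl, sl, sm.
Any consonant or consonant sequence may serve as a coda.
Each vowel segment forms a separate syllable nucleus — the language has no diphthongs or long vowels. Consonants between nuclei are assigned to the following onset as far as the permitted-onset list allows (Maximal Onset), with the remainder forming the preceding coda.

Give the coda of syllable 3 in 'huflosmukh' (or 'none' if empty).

kh

Vowels present: u, o, u; each is a nucleus, giving 3 syllables.
/u…o/ gap (V1→V2): /fl/ is a licit onset in full, so it all attaches to the next syllable.
/o…u/ gap (V2→V3): /sm/ is a licit onset in full, so it all attaches to the next syllable.
Putting it together: hu.flo.smukh.
Syllable 3 is /smukh/: onset /sm/, nucleus /u/, coda /kh/.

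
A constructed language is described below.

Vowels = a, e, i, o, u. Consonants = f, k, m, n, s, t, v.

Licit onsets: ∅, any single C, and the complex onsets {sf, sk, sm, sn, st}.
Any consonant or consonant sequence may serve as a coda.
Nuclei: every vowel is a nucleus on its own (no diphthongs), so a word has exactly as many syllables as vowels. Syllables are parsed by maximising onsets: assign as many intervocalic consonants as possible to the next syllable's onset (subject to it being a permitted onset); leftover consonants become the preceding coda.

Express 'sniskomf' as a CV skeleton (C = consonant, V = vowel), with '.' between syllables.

CCV.CCVCC

Nuclei (vowels): i, o → 2 syllables.
σ1/σ2 boundary: cluster /sk/ — /sk/ is itself a permitted onset, so the whole cluster goes right; preceding coda = ∅.
Result: sni.skomf.
Mapping each syllable to C/V: /sni/ → CCV, /skomf/ → CCVCC.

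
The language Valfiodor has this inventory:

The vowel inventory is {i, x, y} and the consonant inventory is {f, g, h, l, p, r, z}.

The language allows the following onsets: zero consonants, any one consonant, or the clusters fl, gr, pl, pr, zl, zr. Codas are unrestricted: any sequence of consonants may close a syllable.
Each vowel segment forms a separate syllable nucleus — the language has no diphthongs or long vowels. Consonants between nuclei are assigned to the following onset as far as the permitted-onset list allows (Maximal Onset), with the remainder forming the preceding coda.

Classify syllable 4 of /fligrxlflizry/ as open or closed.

Nuclei (vowels): i, x, i, y → 4 syllables.
/i…x/ gap (V1→V2): /gr/ is a licit onset in full, so it all attaches to the next syllable.
/x…i/ gap (V2→V3): /lfl/ — longest licit onset from the right is /fl/, leaving /l/ as coda.
/i…y/ gap (V3→V4): /zr/ — entire cluster is a permitted onset → onset /zr/, coda ∅.
Result: fli.grxl.fli.zry.
Syllable 4 is /zry/; it ends in its nucleus with no coda, so it is open.

open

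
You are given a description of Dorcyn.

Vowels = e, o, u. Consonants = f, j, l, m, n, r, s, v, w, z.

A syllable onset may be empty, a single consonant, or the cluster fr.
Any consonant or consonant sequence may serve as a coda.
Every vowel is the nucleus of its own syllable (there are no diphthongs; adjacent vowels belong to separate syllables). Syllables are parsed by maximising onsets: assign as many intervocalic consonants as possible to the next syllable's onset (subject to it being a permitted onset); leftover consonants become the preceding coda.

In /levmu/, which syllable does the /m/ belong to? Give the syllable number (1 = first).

2

Vowels present: e, u; each is a nucleus, giving 2 syllables.
/e…u/ gap (V1→V2): /vm/; trying suffixes from longest down, /m/ is the first permitted one, so coda /v/ | onset /m/.
So the parse is lev.mu.
The /m/ is in the onset of syllable 2 (/mu/).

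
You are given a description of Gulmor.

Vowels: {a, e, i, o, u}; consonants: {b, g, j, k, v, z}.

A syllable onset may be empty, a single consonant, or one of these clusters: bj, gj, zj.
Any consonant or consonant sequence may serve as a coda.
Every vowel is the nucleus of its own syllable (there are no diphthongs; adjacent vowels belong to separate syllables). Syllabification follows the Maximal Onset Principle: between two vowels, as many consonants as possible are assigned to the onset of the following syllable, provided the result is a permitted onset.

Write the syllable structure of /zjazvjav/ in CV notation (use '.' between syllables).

The vowels are a, a — 2 nuclei, so 2 syllables.
Between /a/ (V1) and /a/ (V2): /zvj/ — longest licit onset from the right is /j/, leaving /zv/ as coda.
So the parse is zjazv.jav.
Mapping each syllable to C/V: /zjazv/ → CCVCC, /jav/ → CVC.

CCVCC.CVC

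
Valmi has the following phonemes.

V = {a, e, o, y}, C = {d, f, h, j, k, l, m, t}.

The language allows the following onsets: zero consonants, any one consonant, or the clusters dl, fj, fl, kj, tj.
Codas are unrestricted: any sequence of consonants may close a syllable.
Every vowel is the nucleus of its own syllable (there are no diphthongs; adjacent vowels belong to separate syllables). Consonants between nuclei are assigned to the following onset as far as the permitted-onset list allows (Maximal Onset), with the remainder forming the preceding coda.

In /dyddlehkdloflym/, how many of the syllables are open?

1

Nuclei (vowels): y, e, o, y → 4 syllables.
V1 /y/ – V2 /e/: /ddl/; trying suffixes from longest down, /dl/ is the first permitted one, so coda /d/ | onset /dl/.
V2 /e/ – V3 /o/: cluster /hkdl/ — the longest permitted-onset suffix is /dl/; onset = /dl/, preceding coda = /hk/.
V3 /o/ – V4 /y/: cluster /fl/ — /fl/ is itself a permitted onset, so the whole cluster goes right; preceding coda = ∅.
Putting it together: dyd.dlehk.dlo.flym.
Classifying each syllable: /dyd/ (closed), /dlehk/ (closed), /dlo/ (open), /flym/ (closed).
Open syllables: 1.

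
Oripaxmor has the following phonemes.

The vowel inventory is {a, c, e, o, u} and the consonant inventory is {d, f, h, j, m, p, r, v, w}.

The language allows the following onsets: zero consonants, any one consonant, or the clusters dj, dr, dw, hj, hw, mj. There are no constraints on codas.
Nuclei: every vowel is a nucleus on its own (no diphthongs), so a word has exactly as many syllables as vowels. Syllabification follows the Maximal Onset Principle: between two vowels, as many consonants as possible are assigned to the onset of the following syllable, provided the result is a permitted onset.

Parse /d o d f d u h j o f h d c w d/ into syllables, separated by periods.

Nuclei (vowels): o, u, o, c → 4 syllables.
σ1/σ2 boundary: /dfd/ — longest licit onset from the right is /d/, leaving /df/ as coda.
σ2/σ3 boundary: cluster /hj/ — /hj/ is itself a permitted onset, so the whole cluster goes right; preceding coda = ∅.
σ3/σ4 boundary: /fhd/ — longest licit onset from the right is /d/, leaving /fh/ as coda.

dodf.du.hjofh.dcwd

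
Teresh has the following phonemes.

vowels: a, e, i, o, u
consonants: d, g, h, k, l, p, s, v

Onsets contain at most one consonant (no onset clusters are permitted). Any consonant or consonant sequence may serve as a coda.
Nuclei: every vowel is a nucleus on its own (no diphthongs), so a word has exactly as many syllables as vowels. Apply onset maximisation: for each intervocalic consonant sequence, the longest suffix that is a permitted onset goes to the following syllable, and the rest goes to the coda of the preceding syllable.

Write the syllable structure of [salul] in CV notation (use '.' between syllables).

The vowels are a, u — 2 nuclei, so 2 syllables.
σ1/σ2 boundary: /l/ is a single consonant, so it becomes the next onset.
So the parse is sa.lul.
Mapping each syllable to C/V: /sa/ → CV, /lul/ → CVC.

CV.CVC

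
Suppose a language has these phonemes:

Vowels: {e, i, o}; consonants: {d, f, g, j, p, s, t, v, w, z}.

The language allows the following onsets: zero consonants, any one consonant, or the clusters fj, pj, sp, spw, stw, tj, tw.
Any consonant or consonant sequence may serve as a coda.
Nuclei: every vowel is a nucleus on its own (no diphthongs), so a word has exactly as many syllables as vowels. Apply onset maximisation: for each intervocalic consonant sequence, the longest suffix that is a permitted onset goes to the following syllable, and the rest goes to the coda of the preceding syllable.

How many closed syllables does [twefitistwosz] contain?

Nuclei (vowels): e, i, i, o → 4 syllables.
σ1/σ2 boundary: /f/ is a single consonant, so it becomes the next onset.
σ2/σ3 boundary: just /t/ — single C goes to the following onset.
σ3/σ4 boundary: cluster /stw/ — /stw/ is itself a permitted onset, so the whole cluster goes right; preceding coda = ∅.
So the parse is twe.fi.ti.stwosz.
Classifying each syllable: /twe/ (open), /fi/ (open), /ti/ (open), /stwosz/ (closed).
Closed syllables: 1.

1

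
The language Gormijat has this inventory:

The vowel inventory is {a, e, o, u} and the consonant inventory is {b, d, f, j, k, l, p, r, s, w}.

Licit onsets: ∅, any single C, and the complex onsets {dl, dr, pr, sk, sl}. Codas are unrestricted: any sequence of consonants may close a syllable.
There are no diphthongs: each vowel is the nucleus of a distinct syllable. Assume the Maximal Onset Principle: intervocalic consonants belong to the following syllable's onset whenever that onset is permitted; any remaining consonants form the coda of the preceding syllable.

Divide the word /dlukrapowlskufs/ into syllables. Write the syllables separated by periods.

Nuclei (vowels): u, a, o, u → 4 syllables.
/u…a/ gap (V1→V2): /kr/; trying suffixes from longest down, /r/ is the first permitted one, so coda /k/ | onset /r/.
/a…o/ gap (V2→V3): just /p/ — single C goes to the following onset.
/o…u/ gap (V3→V4): /wlsk/; trying suffixes from longest down, /sk/ is the first permitted one, so coda /wl/ | onset /sk/.

dluk.ra.powl.skufs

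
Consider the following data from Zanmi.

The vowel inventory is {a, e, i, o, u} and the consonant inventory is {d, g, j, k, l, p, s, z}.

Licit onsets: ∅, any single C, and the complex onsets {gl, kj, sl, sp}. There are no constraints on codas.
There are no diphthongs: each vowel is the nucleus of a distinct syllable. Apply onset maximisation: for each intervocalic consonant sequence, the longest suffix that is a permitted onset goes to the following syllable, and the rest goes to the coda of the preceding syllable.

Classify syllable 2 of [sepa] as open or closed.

Vowels present: e, a; each is a nucleus, giving 2 syllables.
/e…a/ gap (V1→V2): just /p/ — single C goes to the following onset.
So the parse is se.pa.
Syllable 2 is /pa/; it ends in its nucleus with no coda, so it is open.

open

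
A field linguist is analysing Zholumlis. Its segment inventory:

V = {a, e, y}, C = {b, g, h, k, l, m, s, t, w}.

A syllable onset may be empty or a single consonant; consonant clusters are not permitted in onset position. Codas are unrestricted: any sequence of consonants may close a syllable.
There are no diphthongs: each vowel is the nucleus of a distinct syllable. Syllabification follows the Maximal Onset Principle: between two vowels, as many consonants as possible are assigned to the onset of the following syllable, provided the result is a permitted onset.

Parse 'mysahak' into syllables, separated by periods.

my.sa.hak

The vowels are y, a, a — 3 nuclei, so 3 syllables.
V1 /y/ – V2 /a/: /s/ → onset of the next syllable (single consonants are always licit onsets).
V2 /a/ – V3 /a/: just /h/ — single C goes to the following onset.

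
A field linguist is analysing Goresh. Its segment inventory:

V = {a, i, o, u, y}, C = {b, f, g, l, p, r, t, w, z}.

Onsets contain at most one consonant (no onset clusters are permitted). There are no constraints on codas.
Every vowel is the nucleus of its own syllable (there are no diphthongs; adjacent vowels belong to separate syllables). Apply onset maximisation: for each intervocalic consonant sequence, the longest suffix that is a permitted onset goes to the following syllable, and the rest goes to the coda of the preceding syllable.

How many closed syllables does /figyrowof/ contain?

1

Vowels present: i, y, o, o; each is a nucleus, giving 4 syllables.
/i…y/ gap (V1→V2): /g/ → onset of the next syllable (single consonants are always licit onsets).
/y…o/ gap (V2→V3): just /r/ — single C goes to the following onset.
/o…o/ gap (V3→V4): /w/ is a single consonant, so it becomes the next onset.
So the parse is fi.gy.ro.wof.
Classifying each syllable: /fi/ (open), /gy/ (open), /ro/ (open), /wof/ (closed).
Closed syllables: 1.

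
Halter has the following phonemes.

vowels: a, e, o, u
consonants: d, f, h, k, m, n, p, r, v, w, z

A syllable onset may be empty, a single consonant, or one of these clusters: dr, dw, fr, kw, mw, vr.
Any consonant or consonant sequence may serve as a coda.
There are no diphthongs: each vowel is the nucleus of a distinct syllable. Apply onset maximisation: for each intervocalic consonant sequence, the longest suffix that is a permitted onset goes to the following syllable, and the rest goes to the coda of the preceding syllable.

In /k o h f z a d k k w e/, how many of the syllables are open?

Nuclei (vowels): o, a, e → 3 syllables.
/o…a/ gap (V1→V2): cluster /hfz/ — the longest permitted-onset suffix is /z/; onset = /z/, preceding coda = /hf/.
/a…e/ gap (V2→V3): /dkkw/ — longest licit onset from the right is /kw/, leaving /dk/ as coda.
Putting it together: kohf.zadk.kwe.
Classifying each syllable: /kohf/ (closed), /zadk/ (closed), /kwe/ (open).
Open syllables: 1.

1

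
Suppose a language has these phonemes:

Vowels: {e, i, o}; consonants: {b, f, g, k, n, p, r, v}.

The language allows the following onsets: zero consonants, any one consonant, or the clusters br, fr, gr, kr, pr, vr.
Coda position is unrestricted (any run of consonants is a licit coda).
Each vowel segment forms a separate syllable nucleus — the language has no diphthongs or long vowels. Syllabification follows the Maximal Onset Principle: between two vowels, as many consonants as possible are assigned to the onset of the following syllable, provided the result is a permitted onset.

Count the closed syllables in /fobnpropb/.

2

Vowels present: o, o; each is a nucleus, giving 2 syllables.
V1 /o/ – V2 /o/: cluster /bnpr/ — the longest permitted-onset suffix is /pr/; onset = /pr/, preceding coda = /bn/.
Putting it together: fobn.propb.
Classifying each syllable: /fobn/ (closed), /propb/ (closed).
Closed syllables: 2.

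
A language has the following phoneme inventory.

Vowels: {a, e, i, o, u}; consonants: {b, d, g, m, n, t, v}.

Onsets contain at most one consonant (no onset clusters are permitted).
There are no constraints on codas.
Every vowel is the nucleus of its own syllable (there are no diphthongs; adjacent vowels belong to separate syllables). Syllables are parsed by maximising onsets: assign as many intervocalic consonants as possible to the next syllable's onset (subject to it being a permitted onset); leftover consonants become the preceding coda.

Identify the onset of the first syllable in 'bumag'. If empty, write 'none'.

The vowels are u, a — 2 nuclei, so 2 syllables.
/u…a/ gap (V1→V2): /m/ is a single consonant, so it becomes the next onset.
Result: bu.mag.
Syllable 1 is /bu/: onset /b/, nucleus /u/, coda ∅.

b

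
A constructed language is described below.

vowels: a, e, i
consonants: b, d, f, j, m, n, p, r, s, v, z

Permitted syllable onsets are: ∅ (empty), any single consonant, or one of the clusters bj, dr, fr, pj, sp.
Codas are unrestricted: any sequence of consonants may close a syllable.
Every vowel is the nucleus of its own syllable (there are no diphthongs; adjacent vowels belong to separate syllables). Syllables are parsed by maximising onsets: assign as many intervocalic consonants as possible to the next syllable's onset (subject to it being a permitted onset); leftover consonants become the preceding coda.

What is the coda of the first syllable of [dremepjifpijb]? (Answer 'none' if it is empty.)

none

The vowels are e, e, i, i — 4 nuclei, so 4 syllables.
Between /e/ (V1) and /e/ (V2): /m/ → onset of the next syllable (single consonants are always licit onsets).
Between /e/ (V2) and /i/ (V3): cluster /pj/ — /pj/ is itself a permitted onset, so the whole cluster goes right; preceding coda = ∅.
Between /i/ (V3) and /i/ (V4): /fp/; trying suffixes from longest down, /p/ is the first permitted one, so coda /f/ | onset /p/.
Syllabification: dre.me.pjif.pijb.
Syllable 1 is /dre/: onset /dr/, nucleus /e/, coda ∅.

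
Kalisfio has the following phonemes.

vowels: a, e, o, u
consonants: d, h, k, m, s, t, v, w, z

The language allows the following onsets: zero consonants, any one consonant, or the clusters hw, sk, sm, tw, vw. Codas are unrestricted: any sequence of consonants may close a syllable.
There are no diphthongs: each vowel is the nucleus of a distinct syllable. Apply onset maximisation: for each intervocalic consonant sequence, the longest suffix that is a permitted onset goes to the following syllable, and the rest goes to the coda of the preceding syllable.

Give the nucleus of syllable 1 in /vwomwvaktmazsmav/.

Vowels present: o, a, a, a; each is a nucleus, giving 4 syllables.
The first nucleus (vowel 1 from the left) is /o/.

o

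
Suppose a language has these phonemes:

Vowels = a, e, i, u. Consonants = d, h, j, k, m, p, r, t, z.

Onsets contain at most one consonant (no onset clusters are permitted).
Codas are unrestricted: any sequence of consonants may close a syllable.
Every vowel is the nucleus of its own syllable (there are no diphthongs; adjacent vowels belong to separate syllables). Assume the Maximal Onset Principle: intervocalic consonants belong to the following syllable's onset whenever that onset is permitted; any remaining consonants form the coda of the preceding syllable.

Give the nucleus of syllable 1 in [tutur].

Nuclei (vowels): u, u → 2 syllables.
The first nucleus (vowel 1 from the left) is /u/.

u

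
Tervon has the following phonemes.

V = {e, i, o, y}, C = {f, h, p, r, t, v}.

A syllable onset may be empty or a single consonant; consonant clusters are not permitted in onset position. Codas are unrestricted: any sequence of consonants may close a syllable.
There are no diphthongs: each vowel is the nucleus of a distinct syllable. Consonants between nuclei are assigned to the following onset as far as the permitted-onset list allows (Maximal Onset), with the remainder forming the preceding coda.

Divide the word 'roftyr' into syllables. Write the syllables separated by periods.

The vowels are o, y — 2 nuclei, so 2 syllables.
σ1/σ2 boundary: cluster /ft/ — the longest permitted-onset suffix is /t/; onset = /t/, preceding coda = /f/.

rof.tyr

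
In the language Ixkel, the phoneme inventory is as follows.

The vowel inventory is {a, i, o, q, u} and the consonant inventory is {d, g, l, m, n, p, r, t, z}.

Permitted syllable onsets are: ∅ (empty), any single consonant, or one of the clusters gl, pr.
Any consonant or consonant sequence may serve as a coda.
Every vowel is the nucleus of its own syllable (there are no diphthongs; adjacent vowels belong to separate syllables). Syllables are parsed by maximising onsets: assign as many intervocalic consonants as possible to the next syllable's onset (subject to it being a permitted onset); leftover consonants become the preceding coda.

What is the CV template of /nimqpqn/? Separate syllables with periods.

CV.CV.CVC

Vowels present: i, q, q; each is a nucleus, giving 3 syllables.
/i…q/ gap (V1→V2): just /m/ — single C goes to the following onset.
/q…q/ gap (V2→V3): /p/ → onset of the next syllable (single consonants are always licit onsets).
Result: ni.mq.pqn.
Mapping each syllable to C/V: /ni/ → CV, /mq/ → CV, /pqn/ → CVC.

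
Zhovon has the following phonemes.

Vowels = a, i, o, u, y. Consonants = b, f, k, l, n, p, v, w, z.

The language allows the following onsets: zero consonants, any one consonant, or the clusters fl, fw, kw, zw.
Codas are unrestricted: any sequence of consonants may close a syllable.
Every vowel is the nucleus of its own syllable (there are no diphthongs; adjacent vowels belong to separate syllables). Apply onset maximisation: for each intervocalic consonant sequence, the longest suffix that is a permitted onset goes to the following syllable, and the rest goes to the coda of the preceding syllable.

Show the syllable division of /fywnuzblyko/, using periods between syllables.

fyw.nuzb.ly.ko

Nuclei (vowels): y, u, y, o → 4 syllables.
V1 /y/ – V2 /u/: /wn/ splits as /w/ + /n/ (/n/ is the longest suffix that is a licit onset).
V2 /u/ – V3 /y/: /zbl/; trying suffixes from longest down, /l/ is the first permitted one, so coda /zb/ | onset /l/.
V3 /y/ – V4 /o/: /k/ → onset of the next syllable (single consonants are always licit onsets).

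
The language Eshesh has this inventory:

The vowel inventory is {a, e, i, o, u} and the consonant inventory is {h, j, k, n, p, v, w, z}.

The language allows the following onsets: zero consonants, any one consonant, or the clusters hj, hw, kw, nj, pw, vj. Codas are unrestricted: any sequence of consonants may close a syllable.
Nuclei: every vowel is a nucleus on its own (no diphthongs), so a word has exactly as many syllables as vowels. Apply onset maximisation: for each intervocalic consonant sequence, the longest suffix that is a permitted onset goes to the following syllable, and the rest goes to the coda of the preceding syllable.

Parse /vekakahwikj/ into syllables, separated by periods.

ve.ka.ka.hwikj

Nuclei (vowels): e, a, a, i → 4 syllables.
σ1/σ2 boundary: /k/ is a single consonant, so it becomes the next onset.
σ2/σ3 boundary: /k/ is a single consonant, so it becomes the next onset.
σ3/σ4 boundary: /hw/ — entire cluster is a permitted onset → onset /hw/, coda ∅.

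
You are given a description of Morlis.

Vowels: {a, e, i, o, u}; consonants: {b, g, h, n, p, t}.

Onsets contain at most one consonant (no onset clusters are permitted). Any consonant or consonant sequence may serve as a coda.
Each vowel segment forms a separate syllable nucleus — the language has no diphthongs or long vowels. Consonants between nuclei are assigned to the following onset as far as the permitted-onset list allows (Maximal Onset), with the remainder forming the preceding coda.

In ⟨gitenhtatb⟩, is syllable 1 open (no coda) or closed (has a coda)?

The vowels are i, e, a — 3 nuclei, so 3 syllables.
σ1/σ2 boundary: /t/ is a single consonant, so it becomes the next onset.
σ2/σ3 boundary: /nht/ splits as /nh/ + /t/ (/t/ is the longest suffix that is a licit onset).
So the parse is gi.tenh.tatb.
Syllable 1 is /gi/; it ends in its nucleus with no coda, so it is open.

open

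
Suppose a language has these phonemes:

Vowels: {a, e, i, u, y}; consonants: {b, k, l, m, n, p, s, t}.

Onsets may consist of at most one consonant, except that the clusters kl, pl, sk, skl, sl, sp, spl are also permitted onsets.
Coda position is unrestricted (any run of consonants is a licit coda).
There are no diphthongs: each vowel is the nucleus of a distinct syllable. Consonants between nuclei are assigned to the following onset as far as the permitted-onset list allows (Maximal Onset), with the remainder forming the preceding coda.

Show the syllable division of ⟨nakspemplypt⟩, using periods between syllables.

nak.spem.plypt

Nuclei (vowels): a, e, y → 3 syllables.
V1 /a/ – V2 /e/: cluster /ksp/ — the longest permitted-onset suffix is /sp/; onset = /sp/, preceding coda = /k/.
V2 /e/ – V3 /y/: /mpl/ splits as /m/ + /pl/ (/pl/ is the longest suffix that is a licit onset).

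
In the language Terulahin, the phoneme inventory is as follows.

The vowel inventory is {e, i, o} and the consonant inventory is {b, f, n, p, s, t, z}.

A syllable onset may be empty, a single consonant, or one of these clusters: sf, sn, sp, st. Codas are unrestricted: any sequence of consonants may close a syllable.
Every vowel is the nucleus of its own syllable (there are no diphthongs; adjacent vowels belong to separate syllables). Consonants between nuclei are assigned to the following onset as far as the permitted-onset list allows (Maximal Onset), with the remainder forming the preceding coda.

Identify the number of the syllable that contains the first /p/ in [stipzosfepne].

Vowels present: i, o, e, e; each is a nucleus, giving 4 syllables.
Between /i/ (V1) and /o/ (V2): /pz/ — longest licit onset from the right is /z/, leaving /p/ as coda.
Between /o/ (V2) and /e/ (V3): /sf/ — entire cluster is a permitted onset → onset /sf/, coda ∅.
Between /e/ (V3) and /e/ (V4): /pn/ splits as /p/ + /n/ (/n/ is the longest suffix that is a licit onset).
Syllabification: stip.zo.sfep.ne.
The first /p/ is in the coda of syllable 1 (/stip/).

1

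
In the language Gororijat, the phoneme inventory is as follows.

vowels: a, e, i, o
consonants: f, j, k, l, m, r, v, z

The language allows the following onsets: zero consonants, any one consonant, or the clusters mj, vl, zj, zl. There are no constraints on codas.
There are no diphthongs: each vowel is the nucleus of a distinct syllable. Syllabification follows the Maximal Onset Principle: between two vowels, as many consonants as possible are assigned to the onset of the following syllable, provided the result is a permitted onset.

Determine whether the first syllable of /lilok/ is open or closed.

Nuclei (vowels): i, o → 2 syllables.
V1 /i/ – V2 /o/: /l/ → onset of the next syllable (single consonants are always licit onsets).
Syllabification: li.lok.
Syllable 1 is /li/; it ends in its nucleus with no coda, so it is open.

open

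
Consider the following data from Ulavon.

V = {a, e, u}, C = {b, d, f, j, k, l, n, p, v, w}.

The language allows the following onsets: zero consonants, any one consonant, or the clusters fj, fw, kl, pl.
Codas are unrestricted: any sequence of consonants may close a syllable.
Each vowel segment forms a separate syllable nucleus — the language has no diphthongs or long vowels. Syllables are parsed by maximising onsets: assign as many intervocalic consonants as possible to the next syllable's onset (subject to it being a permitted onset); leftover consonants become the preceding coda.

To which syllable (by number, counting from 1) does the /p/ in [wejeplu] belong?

Nuclei (vowels): e, e, u → 3 syllables.
σ1/σ2 boundary: just /j/ — single C goes to the following onset.
σ2/σ3 boundary: cluster /pl/ — /pl/ is itself a permitted onset, so the whole cluster goes right; preceding coda = ∅.
Result: we.je.plu.
The /p/ is in the onset of syllable 3 (/plu/).

3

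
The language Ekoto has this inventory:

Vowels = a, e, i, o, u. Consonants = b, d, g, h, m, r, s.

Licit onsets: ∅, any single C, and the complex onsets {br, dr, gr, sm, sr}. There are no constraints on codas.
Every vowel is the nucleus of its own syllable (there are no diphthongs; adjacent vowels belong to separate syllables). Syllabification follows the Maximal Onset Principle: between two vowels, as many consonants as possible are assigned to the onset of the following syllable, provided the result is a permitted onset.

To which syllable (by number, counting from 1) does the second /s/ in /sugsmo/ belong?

2

The vowels are u, o — 2 nuclei, so 2 syllables.
Between /u/ (V1) and /o/ (V2): cluster /gsm/ — the longest permitted-onset suffix is /sm/; onset = /sm/, preceding coda = /g/.
Result: sug.smo.
The second /s/ is in the onset of syllable 2 (/smo/).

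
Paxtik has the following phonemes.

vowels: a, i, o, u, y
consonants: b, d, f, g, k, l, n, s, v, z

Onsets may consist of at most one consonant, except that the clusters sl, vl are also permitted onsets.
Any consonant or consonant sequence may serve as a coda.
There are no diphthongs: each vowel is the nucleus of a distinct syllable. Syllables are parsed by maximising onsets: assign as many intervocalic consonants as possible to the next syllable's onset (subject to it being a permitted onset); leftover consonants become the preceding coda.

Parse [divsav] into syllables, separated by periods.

The vowels are i, a — 2 nuclei, so 2 syllables.
Between /i/ (V1) and /a/ (V2): /vs/; trying suffixes from longest down, /s/ is the first permitted one, so coda /v/ | onset /s/.

div.sav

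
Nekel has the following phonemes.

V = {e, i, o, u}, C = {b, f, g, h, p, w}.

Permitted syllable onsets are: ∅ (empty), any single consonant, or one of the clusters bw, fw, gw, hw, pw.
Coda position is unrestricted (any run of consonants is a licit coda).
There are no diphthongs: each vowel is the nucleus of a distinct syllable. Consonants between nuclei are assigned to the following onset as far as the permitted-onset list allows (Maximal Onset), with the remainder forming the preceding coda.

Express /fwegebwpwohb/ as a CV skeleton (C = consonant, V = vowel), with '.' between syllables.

CCV.CVCC.CCVCC

The vowels are e, e, o — 3 nuclei, so 3 syllables.
V1 /e/ – V2 /e/: /g/ → onset of the next syllable (single consonants are always licit onsets).
V2 /e/ – V3 /o/: /bwpw/ splits as /bw/ + /pw/ (/pw/ is the longest suffix that is a licit onset).
Result: fwe.gebw.pwohb.
Mapping each syllable to C/V: /fwe/ → CCV, /gebw/ → CVCC, /pwohb/ → CCVCC.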